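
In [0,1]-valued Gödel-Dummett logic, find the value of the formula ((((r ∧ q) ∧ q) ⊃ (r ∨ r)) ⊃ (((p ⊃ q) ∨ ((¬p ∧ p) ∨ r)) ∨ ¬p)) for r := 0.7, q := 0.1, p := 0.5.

0.70

(r ∧ q) = min(0.7, 0.1) = 0.1
((r ∧ q) ∧ q) = min(0.1, 0.1) = 0.1
(r ∨ r) = max(0.7, 0.7) = 0.7
(((r ∧ q) ∧ q) ⊃ (r ∨ r)): 0.1 ≤ 0.7, so result = 1
(p ⊃ q): 0.5 > 0.1, so result = 0.1
¬p: Gödel ¬ of 0.5 = 0 (operand ≠ 0)
(¬p ∧ p) = min(0, 0.5) = 0
((¬p ∧ p) ∨ r) = max(0, 0.7) = 0.7
((p ⊃ q) ∨ ((¬p ∧ p) ∨ r)) = max(0.1, 0.7) = 0.7
¬p: Gödel ¬ of 0.5 = 0 (operand ≠ 0)
(((p ⊃ q) ∨ ((¬p ∧ p) ∨ r)) ∨ ¬p) = max(0.7, 0) = 0.7
((((r ∧ q) ∧ q) ⊃ (r ∨ r)) ⊃ (((p ⊃ q) ∨ ((¬p ∧ p) ∨ r)) ∨ ¬p)): 1 > 0.7, so result = 0.7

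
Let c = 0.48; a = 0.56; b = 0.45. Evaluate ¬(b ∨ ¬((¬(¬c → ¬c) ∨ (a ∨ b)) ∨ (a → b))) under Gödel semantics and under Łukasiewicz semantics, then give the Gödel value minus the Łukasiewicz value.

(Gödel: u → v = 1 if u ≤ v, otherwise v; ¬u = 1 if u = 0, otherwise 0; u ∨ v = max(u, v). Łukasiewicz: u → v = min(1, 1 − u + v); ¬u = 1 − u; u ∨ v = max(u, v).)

-0.55

Gödel evaluation:
  ¬c: Gödel ¬ of 0.48 = 0 (operand ≠ 0)
  ¬c: Gödel ¬ of 0.48 = 0 (operand ≠ 0)
  (¬c → ¬c): 0 ≤ 0, so result = 1
  ¬(¬c → ¬c): Gödel ¬ of 1 = 0 (operand ≠ 0)
  (a ∨ b) = max(0.56, 0.45) = 0.56
  (¬(¬c → ¬c) ∨ (a ∨ b)) = max(0, 0.56) = 0.56
  (a → b): 0.56 > 0.45, so result = 0.45
  ((¬(¬c → ¬c) ∨ (a ∨ b)) ∨ (a → b)) = max(0.56, 0.45) = 0.56
  ¬((¬(¬c → ¬c) ∨ (a ∨ b)) ∨ (a → b)): Gödel ¬ of 0.56 = 0 (operand ≠ 0)
  (b ∨ ¬((¬(¬c → ¬c) ∨ (a ∨ b)) ∨ (a → b))) = max(0.45, 0) = 0.45
  ¬(b ∨ ¬((¬(¬c → ¬c) ∨ (a ∨ b)) ∨ (a → b))): Gödel ¬ of 0.45 = 0 (operand ≠ 0)
  Gödel value = 0
Łukasiewicz evaluation:
  ¬c: Łukasiewicz ¬ gives 1 − 0.48 = 0.52
  ¬c: Łukasiewicz ¬ gives 1 − 0.48 = 0.52
  (¬c → ¬c): min(1, 1 − 0.52 + 0.52) = 1
  ¬(¬c → ¬c): Łukasiewicz ¬ gives 1 − 1 = 0
  (a ∨ b) = max(0.56, 0.45) = 0.56
  (¬(¬c → ¬c) ∨ (a ∨ b)) = max(0, 0.56) = 0.56
  (a → b): min(1, 1 − 0.56 + 0.45) = 0.89
  ((¬(¬c → ¬c) ∨ (a ∨ b)) ∨ (a → b)) = max(0.56, 0.89) = 0.89
  ¬((¬(¬c → ¬c) ∨ (a ∨ b)) ∨ (a → b)): Łukasiewicz ¬ gives 1 − 0.89 = 0.11
  (b ∨ ¬((¬(¬c → ¬c) ∨ (a ∨ b)) ∨ (a → b))) = max(0.45, 0.11) = 0.45
  ¬(b ∨ ¬((¬(¬c → ¬c) ∨ (a ∨ b)) ∨ (a → b))): Łukasiewicz ¬ gives 1 − 0.45 = 0.55
  Łukasiewicz value = 0.55
Difference: 0 − 0.55 = -0.55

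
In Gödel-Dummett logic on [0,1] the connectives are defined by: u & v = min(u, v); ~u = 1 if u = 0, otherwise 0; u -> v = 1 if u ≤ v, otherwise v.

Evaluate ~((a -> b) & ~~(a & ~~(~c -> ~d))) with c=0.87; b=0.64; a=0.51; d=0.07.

(a -> b): 0.51 ≤ 0.64, so result = 1
~c: Gödel ¬ of 0.87 = 0 (operand ≠ 0)
~d: Gödel ¬ of 0.07 = 0 (operand ≠ 0)
(~c -> ~d): 0 ≤ 0, so result = 1
~(~c -> ~d): Gödel ¬ of 1 = 0 (operand ≠ 0)
~~(~c -> ~d): Gödel ¬ of 0 = 1 (operand is 0)
(a & ~~(~c -> ~d)) = min(0.51, 1) = 0.51
~(a & ~~(~c -> ~d)): Gödel ¬ of 0.51 = 0 (operand ≠ 0)
~~(a & ~~(~c -> ~d)): Gödel ¬ of 0 = 1 (operand is 0)
((a -> b) & ~~(a & ~~(~c -> ~d))) = min(1, 1) = 1
~((a -> b) & ~~(a & ~~(~c -> ~d))): Gödel ¬ of 1 = 0 (operand ≠ 0)

0.00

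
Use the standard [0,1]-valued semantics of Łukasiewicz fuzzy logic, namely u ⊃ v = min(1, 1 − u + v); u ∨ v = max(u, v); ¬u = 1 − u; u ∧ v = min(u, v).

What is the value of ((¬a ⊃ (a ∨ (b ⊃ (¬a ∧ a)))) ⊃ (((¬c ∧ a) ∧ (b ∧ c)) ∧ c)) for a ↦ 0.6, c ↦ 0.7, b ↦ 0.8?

0.30

¬a: Łukasiewicz ¬ gives 1 − 0.6 = 0.4
¬a: Łukasiewicz ¬ gives 1 − 0.6 = 0.4
(¬a ∧ a) = min(0.4, 0.6) = 0.4
(b ⊃ (¬a ∧ a)): min(1, 1 − 0.8 + 0.4) = 0.6
(a ∨ (b ⊃ (¬a ∧ a))) = max(0.6, 0.6) = 0.6
(¬a ⊃ (a ∨ (b ⊃ (¬a ∧ a)))): min(1, 1 − 0.4 + 0.6) = 1
¬c: Łukasiewicz ¬ gives 1 − 0.7 = 0.3
(¬c ∧ a) = min(0.3, 0.6) = 0.3
(b ∧ c) = min(0.8, 0.7) = 0.7
((¬c ∧ a) ∧ (b ∧ c)) = min(0.3, 0.7) = 0.3
(((¬c ∧ a) ∧ (b ∧ c)) ∧ c) = min(0.3, 0.7) = 0.3
((¬a ⊃ (a ∨ (b ⊃ (¬a ∧ a)))) ⊃ (((¬c ∧ a) ∧ (b ∧ c)) ∧ c)): min(1, 1 − 1 + 0.3) = 0.3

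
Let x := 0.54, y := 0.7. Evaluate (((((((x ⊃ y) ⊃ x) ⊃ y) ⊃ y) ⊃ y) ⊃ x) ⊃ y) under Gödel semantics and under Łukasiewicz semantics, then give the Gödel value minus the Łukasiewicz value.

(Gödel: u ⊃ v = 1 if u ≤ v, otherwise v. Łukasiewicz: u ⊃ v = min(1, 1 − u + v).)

0.00

Gödel evaluation:
  (x ⊃ y): 0.54 ≤ 0.7, so result = 1
  ((x ⊃ y) ⊃ x): 1 > 0.54, so result = 0.54
  (((x ⊃ y) ⊃ x) ⊃ y): 0.54 ≤ 0.7, so result = 1
  ((((x ⊃ y) ⊃ x) ⊃ y) ⊃ y): 1 > 0.7, so result = 0.7
  (((((x ⊃ y) ⊃ x) ⊃ y) ⊃ y) ⊃ y): 0.7 ≤ 0.7, so result = 1
  ((((((x ⊃ y) ⊃ x) ⊃ y) ⊃ y) ⊃ y) ⊃ x): 1 > 0.54, so result = 0.54
  (((((((x ⊃ y) ⊃ x) ⊃ y) ⊃ y) ⊃ y) ⊃ x) ⊃ y): 0.54 ≤ 0.7, so result = 1
  Gödel value = 1
Łukasiewicz evaluation:
  (x ⊃ y): min(1, 1 − 0.54 + 0.7) = 1
  ((x ⊃ y) ⊃ x): min(1, 1 − 1 + 0.54) = 0.54
  (((x ⊃ y) ⊃ x) ⊃ y): min(1, 1 − 0.54 + 0.7) = 1
  ((((x ⊃ y) ⊃ x) ⊃ y) ⊃ y): min(1, 1 − 1 + 0.7) = 0.7
  (((((x ⊃ y) ⊃ x) ⊃ y) ⊃ y) ⊃ y): min(1, 1 − 0.7 + 0.7) = 1
  ((((((x ⊃ y) ⊃ x) ⊃ y) ⊃ y) ⊃ y) ⊃ x): min(1, 1 − 1 + 0.54) = 0.54
  (((((((x ⊃ y) ⊃ x) ⊃ y) ⊃ y) ⊃ y) ⊃ x) ⊃ y): min(1, 1 − 0.54 + 0.7) = 1
  Łukasiewicz value = 1
Difference: 1 − 1 = 0.00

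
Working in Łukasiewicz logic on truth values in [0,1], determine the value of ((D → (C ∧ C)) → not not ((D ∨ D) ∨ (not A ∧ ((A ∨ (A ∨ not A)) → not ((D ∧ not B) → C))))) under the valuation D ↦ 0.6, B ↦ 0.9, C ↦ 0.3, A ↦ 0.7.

0.90

(C ∧ C) = min(0.3, 0.3) = 0.3
(D → (C ∧ C)): min(1, 1 − 0.6 + 0.3) = 0.7
(D ∨ D) = max(0.6, 0.6) = 0.6
not A: Łukasiewicz ¬ gives 1 − 0.7 = 0.3
not A: Łukasiewicz ¬ gives 1 − 0.7 = 0.3
(A ∨ not A) = max(0.7, 0.3) = 0.7
(A ∨ (A ∨ not A)) = max(0.7, 0.7) = 0.7
not B: Łukasiewicz ¬ gives 1 − 0.9 = 0.1
(D ∧ not B) = min(0.6, 0.1) = 0.1
((D ∧ not B) → C): min(1, 1 − 0.1 + 0.3) = 1
not ((D ∧ not B) → C): Łukasiewicz ¬ gives 1 − 1 = 0
((A ∨ (A ∨ not A)) → not ((D ∧ not B) → C)): min(1, 1 − 0.7 + 0) = 0.3
(not A ∧ ((A ∨ (A ∨ not A)) → not ((D ∧ not B) → C))) = min(0.3, 0.3) = 0.3
((D ∨ D) ∨ (not A ∧ ((A ∨ (A ∨ not A)) → not ((D ∧ not B) → C)))) = max(0.6, 0.3) = 0.6
not ((D ∨ D) ∨ (not A ∧ ((A ∨ (A ∨ not A)) → not ((D ∧ not B) → C)))): Łukasiewicz ¬ gives 1 − 0.6 = 0.4
not not ((D ∨ D) ∨ (not A ∧ ((A ∨ (A ∨ not A)) → not ((D ∧ not B) → C)))): Łukasiewicz ¬ gives 1 − 0.4 = 0.6
((D → (C ∧ C)) → not not ((D ∨ D) ∨ (not A ∧ ((A ∨ (A ∨ not A)) → not ((D ∧ not B) → C))))): min(1, 1 − 0.7 + 0.6) = 0.9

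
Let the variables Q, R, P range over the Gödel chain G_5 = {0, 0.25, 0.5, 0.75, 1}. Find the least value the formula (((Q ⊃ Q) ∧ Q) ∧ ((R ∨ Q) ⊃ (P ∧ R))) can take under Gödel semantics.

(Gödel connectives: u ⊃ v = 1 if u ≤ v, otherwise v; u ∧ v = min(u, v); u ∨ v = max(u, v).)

The minimum is attained at Q = 0, R = 0, P = 0:
  (Q ⊃ Q): 0 ≤ 0, so result = 1
  ((Q ⊃ Q) ∧ Q) = min(1, 0) = 0
  (R ∨ Q) = max(0, 0) = 0
  (P ∧ R) = min(0, 0) = 0
  ((R ∨ Q) ⊃ (P ∧ R)): 0 ≤ 0, so result = 1
  (((Q ⊃ Q) ∧ Q) ∧ ((R ∨ Q) ⊃ (P ∧ R))) = min(0, 1) = 0
Checking all 125 assignments confirms none give a value below 0.00.

0.00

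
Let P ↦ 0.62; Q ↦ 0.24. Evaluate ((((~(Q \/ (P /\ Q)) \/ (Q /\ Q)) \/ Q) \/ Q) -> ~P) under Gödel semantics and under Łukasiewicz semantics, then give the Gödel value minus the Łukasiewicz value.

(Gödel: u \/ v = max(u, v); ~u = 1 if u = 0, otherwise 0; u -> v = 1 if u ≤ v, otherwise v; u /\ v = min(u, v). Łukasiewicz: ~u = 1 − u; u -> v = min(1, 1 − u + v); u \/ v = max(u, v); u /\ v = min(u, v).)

Gödel evaluation:
  (P /\ Q) = min(0.62, 0.24) = 0.24
  (Q \/ (P /\ Q)) = max(0.24, 0.24) = 0.24
  ~(Q \/ (P /\ Q)): Gödel ¬ of 0.24 = 0 (operand ≠ 0)
  (Q /\ Q) = min(0.24, 0.24) = 0.24
  (~(Q \/ (P /\ Q)) \/ (Q /\ Q)) = max(0, 0.24) = 0.24
  ((~(Q \/ (P /\ Q)) \/ (Q /\ Q)) \/ Q) = max(0.24, 0.24) = 0.24
  (((~(Q \/ (P /\ Q)) \/ (Q /\ Q)) \/ Q) \/ Q) = max(0.24, 0.24) = 0.24
  ~P: Gödel ¬ of 0.62 = 0 (operand ≠ 0)
  ((((~(Q \/ (P /\ Q)) \/ (Q /\ Q)) \/ Q) \/ Q) -> ~P): 0.24 > 0, so result = 0
  Gödel value = 0
Łukasiewicz evaluation:
  (P /\ Q) = min(0.62, 0.24) = 0.24
  (Q \/ (P /\ Q)) = max(0.24, 0.24) = 0.24
  ~(Q \/ (P /\ Q)): Łukasiewicz ¬ gives 1 − 0.24 = 0.76
  (Q /\ Q) = min(0.24, 0.24) = 0.24
  (~(Q \/ (P /\ Q)) \/ (Q /\ Q)) = max(0.76, 0.24) = 0.76
  ((~(Q \/ (P /\ Q)) \/ (Q /\ Q)) \/ Q) = max(0.76, 0.24) = 0.76
  (((~(Q \/ (P /\ Q)) \/ (Q /\ Q)) \/ Q) \/ Q) = max(0.76, 0.24) = 0.76
  ~P: Łukasiewicz ¬ gives 1 − 0.62 = 0.38
  ((((~(Q \/ (P /\ Q)) \/ (Q /\ Q)) \/ Q) \/ Q) -> ~P): min(1, 1 − 0.76 + 0.38) = 0.62
  Łukasiewicz value = 0.62
Difference: 0 − 0.62 = -0.62

-0.62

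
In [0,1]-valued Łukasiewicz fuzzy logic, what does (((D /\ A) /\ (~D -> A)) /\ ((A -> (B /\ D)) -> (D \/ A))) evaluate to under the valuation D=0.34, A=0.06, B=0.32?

(D /\ A) = min(0.34, 0.06) = 0.06
~D: Łukasiewicz ¬ gives 1 − 0.34 = 0.66
(~D -> A): min(1, 1 − 0.66 + 0.06) = 0.4
((D /\ A) /\ (~D -> A)) = min(0.06, 0.4) = 0.06
(B /\ D) = min(0.32, 0.34) = 0.32
(A -> (B /\ D)): min(1, 1 − 0.06 + 0.32) = 1
(D \/ A) = max(0.34, 0.06) = 0.34
((A -> (B /\ D)) -> (D \/ A)): min(1, 1 − 1 + 0.34) = 0.34
(((D /\ A) /\ (~D -> A)) /\ ((A -> (B /\ D)) -> (D \/ A))) = min(0.06, 0.34) = 0.06

0.06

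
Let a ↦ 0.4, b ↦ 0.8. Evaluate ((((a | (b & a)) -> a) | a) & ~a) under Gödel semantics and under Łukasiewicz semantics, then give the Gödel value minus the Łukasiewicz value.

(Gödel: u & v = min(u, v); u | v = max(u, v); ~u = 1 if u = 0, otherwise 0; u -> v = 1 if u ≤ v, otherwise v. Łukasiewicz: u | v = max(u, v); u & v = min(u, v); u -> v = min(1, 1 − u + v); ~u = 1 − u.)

Gödel evaluation:
  (b & a) = min(0.8, 0.4) = 0.4
  (a | (b & a)) = max(0.4, 0.4) = 0.4
  ((a | (b & a)) -> a): 0.4 ≤ 0.4, so result = 1
  (((a | (b & a)) -> a) | a) = max(1, 0.4) = 1
  ~a: Gödel ¬ of 0.4 = 0 (operand ≠ 0)
  ((((a | (b & a)) -> a) | a) & ~a) = min(1, 0) = 0
  Gödel value = 0
Łukasiewicz evaluation:
  (b & a) = min(0.8, 0.4) = 0.4
  (a | (b & a)) = max(0.4, 0.4) = 0.4
  ((a | (b & a)) -> a): min(1, 1 − 0.4 + 0.4) = 1
  (((a | (b & a)) -> a) | a) = max(1, 0.4) = 1
  ~a: Łukasiewicz ¬ gives 1 − 0.4 = 0.6
  ((((a | (b & a)) -> a) | a) & ~a) = min(1, 0.6) = 0.6
  Łukasiewicz value = 0.6
Difference: 0 − 0.6 = -0.60

-0.60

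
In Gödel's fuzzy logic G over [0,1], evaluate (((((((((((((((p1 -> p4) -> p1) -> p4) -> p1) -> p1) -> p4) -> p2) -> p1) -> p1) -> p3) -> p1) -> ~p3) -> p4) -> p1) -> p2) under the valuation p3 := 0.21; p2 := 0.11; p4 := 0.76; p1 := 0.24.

0.11

(p1 -> p4): 0.24 ≤ 0.76, so result = 1
((p1 -> p4) -> p1): 1 > 0.24, so result = 0.24
(((p1 -> p4) -> p1) -> p4): 0.24 ≤ 0.76, so result = 1
((((p1 -> p4) -> p1) -> p4) -> p1): 1 > 0.24, so result = 0.24
(((((p1 -> p4) -> p1) -> p4) -> p1) -> p1): 0.24 ≤ 0.24, so result = 1
((((((p1 -> p4) -> p1) -> p4) -> p1) -> p1) -> p4): 1 > 0.76, so result = 0.76
(((((((p1 -> p4) -> p1) -> p4) -> p1) -> p1) -> p4) -> p2): 0.76 > 0.11, so result = 0.11
((((((((p1 -> p4) -> p1) -> p4) -> p1) -> p1) -> p4) -> p2) -> p1): 0.11 ≤ 0.24, so result = 1
(((((((((p1 -> p4) -> p1) -> p4) -> p1) -> p1) -> p4) -> p2) -> p1) -> p1): 1 > 0.24, so result = 0.24
((((((((((p1 -> p4) -> p1) -> p4) -> p1) -> p1) -> p4) -> p2) -> p1) -> p1) -> p3): 0.24 > 0.21, so result = 0.21
(((((((((((p1 -> p4) -> p1) -> p4) -> p1) -> p1) -> p4) -> p2) -> p1) -> p1) -> p3) -> p1): 0.21 ≤ 0.24, so result = 1
~p3: Gödel ¬ of 0.21 = 0 (operand ≠ 0)
((((((((((((p1 -> p4) -> p1) -> p4) -> p1) -> p1) -> p4) -> p2) -> p1) -> p1) -> p3) -> p1) -> ~p3): 1 > 0, so result = 0
(((((((((((((p1 -> p4) -> p1) -> p4) -> p1) -> p1) -> p4) -> p2) -> p1) -> p1) -> p3) -> p1) -> ~p3) -> p4): 0 ≤ 0.76, so result = 1
((((((((((((((p1 -> p4) -> p1) -> p4) -> p1) -> p1) -> p4) -> p2) -> p1) -> p1) -> p3) -> p1) -> ~p3) -> p4) -> p1): 1 > 0.24, so result = 0.24
(((((((((((((((p1 -> p4) -> p1) -> p4) -> p1) -> p1) -> p4) -> p2) -> p1) -> p1) -> p3) -> p1) -> ~p3) -> p4) -> p1) -> p2): 0.24 > 0.11, so result = 0.11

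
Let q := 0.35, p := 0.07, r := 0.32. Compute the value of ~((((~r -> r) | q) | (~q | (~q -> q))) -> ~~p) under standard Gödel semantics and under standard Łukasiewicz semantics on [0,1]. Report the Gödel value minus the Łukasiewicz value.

Gödel evaluation:
  ~r: Gödel ¬ of 0.32 = 0 (operand ≠ 0)
  (~r -> r): 0 ≤ 0.32, so result = 1
  ((~r -> r) | q) = max(1, 0.35) = 1
  ~q: Gödel ¬ of 0.35 = 0 (operand ≠ 0)
  ~q: Gödel ¬ of 0.35 = 0 (operand ≠ 0)
  (~q -> q): 0 ≤ 0.35, so result = 1
  (~q | (~q -> q)) = max(0, 1) = 1
  (((~r -> r) | q) | (~q | (~q -> q))) = max(1, 1) = 1
  ~p: Gödel ¬ of 0.07 = 0 (operand ≠ 0)
  ~~p: Gödel ¬ of 0 = 1 (operand is 0)
  ((((~r -> r) | q) | (~q | (~q -> q))) -> ~~p): 1 ≤ 1, so result = 1
  ~((((~r -> r) | q) | (~q | (~q -> q))) -> ~~p): Gödel ¬ of 1 = 0 (operand ≠ 0)
  Gödel value = 0
Łukasiewicz evaluation:
  ~r: Łukasiewicz ¬ gives 1 − 0.32 = 0.68
  (~r -> r): min(1, 1 − 0.68 + 0.32) = 0.64
  ((~r -> r) | q) = max(0.64, 0.35) = 0.64
  ~q: Łukasiewicz ¬ gives 1 − 0.35 = 0.65
  ~q: Łukasiewicz ¬ gives 1 − 0.35 = 0.65
  (~q -> q): min(1, 1 − 0.65 + 0.35) = 0.7
  (~q | (~q -> q)) = max(0.65, 0.7) = 0.7
  (((~r -> r) | q) | (~q | (~q -> q))) = max(0.64, 0.7) = 0.7
  ~p: Łukasiewicz ¬ gives 1 − 0.07 = 0.93
  ~~p: Łukasiewicz ¬ gives 1 − 0.93 = 0.07
  ((((~r -> r) | q) | (~q | (~q -> q))) -> ~~p): min(1, 1 − 0.7 + 0.07) = 0.37
  ~((((~r -> r) | q) | (~q | (~q -> q))) -> ~~p): Łukasiewicz ¬ gives 1 − 0.37 = 0.63
  Łukasiewicz value = 0.63
Difference: 0 − 0.63 = -0.63

-0.63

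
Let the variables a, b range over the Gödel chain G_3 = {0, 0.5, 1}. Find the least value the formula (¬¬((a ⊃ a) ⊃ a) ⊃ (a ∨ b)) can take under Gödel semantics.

The minimum is attained at a = 0.5, b = 0:
  (a ⊃ a): 0.5 ≤ 0.5, so result = 1
  ((a ⊃ a) ⊃ a): 1 > 0.5, so result = 0.5
  ¬((a ⊃ a) ⊃ a): Gödel ¬ of 0.5 = 0 (operand ≠ 0)
  ¬¬((a ⊃ a) ⊃ a): Gödel ¬ of 0 = 1 (operand is 0)
  (a ∨ b) = max(0.5, 0) = 0.5
  (¬¬((a ⊃ a) ⊃ a) ⊃ (a ∨ b)): 1 > 0.5, so result = 0.5
Checking all 9 assignments confirms none give a value below 0.50.

0.50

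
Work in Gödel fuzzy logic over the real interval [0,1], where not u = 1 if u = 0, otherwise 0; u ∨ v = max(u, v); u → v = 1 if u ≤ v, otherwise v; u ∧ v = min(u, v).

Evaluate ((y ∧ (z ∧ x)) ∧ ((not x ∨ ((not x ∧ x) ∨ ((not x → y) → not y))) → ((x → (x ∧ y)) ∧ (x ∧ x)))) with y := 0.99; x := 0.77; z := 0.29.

0.29

(z ∧ x) = min(0.29, 0.77) = 0.29
(y ∧ (z ∧ x)) = min(0.99, 0.29) = 0.29
not x: Gödel ¬ of 0.77 = 0 (operand ≠ 0)
not x: Gödel ¬ of 0.77 = 0 (operand ≠ 0)
(not x ∧ x) = min(0, 0.77) = 0
not x: Gödel ¬ of 0.77 = 0 (operand ≠ 0)
(not x → y): 0 ≤ 0.99, so result = 1
not y: Gödel ¬ of 0.99 = 0 (operand ≠ 0)
((not x → y) → not y): 1 > 0, so result = 0
((not x ∧ x) ∨ ((not x → y) → not y)) = max(0, 0) = 0
(not x ∨ ((not x ∧ x) ∨ ((not x → y) → not y))) = max(0, 0) = 0
(x ∧ y) = min(0.77, 0.99) = 0.77
(x → (x ∧ y)): 0.77 ≤ 0.77, so result = 1
(x ∧ x) = min(0.77, 0.77) = 0.77
((x → (x ∧ y)) ∧ (x ∧ x)) = min(1, 0.77) = 0.77
((not x ∨ ((not x ∧ x) ∨ ((not x → y) → not y))) → ((x → (x ∧ y)) ∧ (x ∧ x))): 0 ≤ 0.77, so result = 1
((y ∧ (z ∧ x)) ∧ ((not x ∨ ((not x ∧ x) ∨ ((not x → y) → not y))) → ((x → (x ∧ y)) ∧ (x ∧ x)))) = min(0.29, 1) = 0.29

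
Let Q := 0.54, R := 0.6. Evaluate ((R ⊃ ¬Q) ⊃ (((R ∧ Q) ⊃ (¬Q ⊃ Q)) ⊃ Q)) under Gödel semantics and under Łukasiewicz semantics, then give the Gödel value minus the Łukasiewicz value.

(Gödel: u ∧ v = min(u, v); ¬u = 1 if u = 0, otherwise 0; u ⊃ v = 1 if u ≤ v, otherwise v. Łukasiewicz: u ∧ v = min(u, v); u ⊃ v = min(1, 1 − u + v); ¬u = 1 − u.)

Gödel evaluation:
  ¬Q: Gödel ¬ of 0.54 = 0 (operand ≠ 0)
  (R ⊃ ¬Q): 0.6 > 0, so result = 0
  (R ∧ Q) = min(0.6, 0.54) = 0.54
  ¬Q: Gödel ¬ of 0.54 = 0 (operand ≠ 0)
  (¬Q ⊃ Q): 0 ≤ 0.54, so result = 1
  ((R ∧ Q) ⊃ (¬Q ⊃ Q)): 0.54 ≤ 1, so result = 1
  (((R ∧ Q) ⊃ (¬Q ⊃ Q)) ⊃ Q): 1 > 0.54, so result = 0.54
  ((R ⊃ ¬Q) ⊃ (((R ∧ Q) ⊃ (¬Q ⊃ Q)) ⊃ Q)): 0 ≤ 0.54, so result = 1
  Gödel value = 1
Łukasiewicz evaluation:
  ¬Q: Łukasiewicz ¬ gives 1 − 0.54 = 0.46
  (R ⊃ ¬Q): min(1, 1 − 0.6 + 0.46) = 0.86
  (R ∧ Q) = min(0.6, 0.54) = 0.54
  ¬Q: Łukasiewicz ¬ gives 1 − 0.54 = 0.46
  (¬Q ⊃ Q): min(1, 1 − 0.46 + 0.54) = 1
  ((R ∧ Q) ⊃ (¬Q ⊃ Q)): min(1, 1 − 0.54 + 1) = 1
  (((R ∧ Q) ⊃ (¬Q ⊃ Q)) ⊃ Q): min(1, 1 − 1 + 0.54) = 0.54
  ((R ⊃ ¬Q) ⊃ (((R ∧ Q) ⊃ (¬Q ⊃ Q)) ⊃ Q)): min(1, 1 − 0.86 + 0.54) = 0.68
  Łukasiewicz value = 0.68
Difference: 1 − 0.68 = 0.32

0.32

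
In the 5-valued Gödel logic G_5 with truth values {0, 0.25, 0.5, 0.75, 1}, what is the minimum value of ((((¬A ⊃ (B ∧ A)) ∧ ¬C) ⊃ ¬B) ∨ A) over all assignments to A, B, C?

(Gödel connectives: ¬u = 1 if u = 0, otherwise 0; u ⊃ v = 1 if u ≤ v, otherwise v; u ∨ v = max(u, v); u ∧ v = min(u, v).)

0.25

The minimum is attained at A = 0.25, B = 0.25, C = 0:
  ¬A: Gödel ¬ of 0.25 = 0 (operand ≠ 0)
  (B ∧ A) = min(0.25, 0.25) = 0.25
  (¬A ⊃ (B ∧ A)): 0 ≤ 0.25, so result = 1
  ¬C: Gödel ¬ of 0 = 1 (operand is 0)
  ((¬A ⊃ (B ∧ A)) ∧ ¬C) = min(1, 1) = 1
  ¬B: Gödel ¬ of 0.25 = 0 (operand ≠ 0)
  (((¬A ⊃ (B ∧ A)) ∧ ¬C) ⊃ ¬B): 1 > 0, so result = 0
  ((((¬A ⊃ (B ∧ A)) ∧ ¬C) ⊃ ¬B) ∨ A) = max(0, 0.25) = 0.25
Checking all 125 assignments confirms none give a value below 0.25.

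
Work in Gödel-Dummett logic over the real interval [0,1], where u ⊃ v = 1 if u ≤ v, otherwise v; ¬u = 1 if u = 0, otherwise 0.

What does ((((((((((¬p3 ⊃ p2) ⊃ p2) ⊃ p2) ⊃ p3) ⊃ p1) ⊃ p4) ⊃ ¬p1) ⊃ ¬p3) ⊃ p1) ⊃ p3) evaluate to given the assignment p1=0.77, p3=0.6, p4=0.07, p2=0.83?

0.60

¬p3: Gödel ¬ of 0.6 = 0 (operand ≠ 0)
(¬p3 ⊃ p2): 0 ≤ 0.83, so result = 1
((¬p3 ⊃ p2) ⊃ p2): 1 > 0.83, so result = 0.83
(((¬p3 ⊃ p2) ⊃ p2) ⊃ p2): 0.83 ≤ 0.83, so result = 1
((((¬p3 ⊃ p2) ⊃ p2) ⊃ p2) ⊃ p3): 1 > 0.6, so result = 0.6
(((((¬p3 ⊃ p2) ⊃ p2) ⊃ p2) ⊃ p3) ⊃ p1): 0.6 ≤ 0.77, so result = 1
((((((¬p3 ⊃ p2) ⊃ p2) ⊃ p2) ⊃ p3) ⊃ p1) ⊃ p4): 1 > 0.07, so result = 0.07
¬p1: Gödel ¬ of 0.77 = 0 (operand ≠ 0)
(((((((¬p3 ⊃ p2) ⊃ p2) ⊃ p2) ⊃ p3) ⊃ p1) ⊃ p4) ⊃ ¬p1): 0.07 > 0, so result = 0
¬p3: Gödel ¬ of 0.6 = 0 (operand ≠ 0)
((((((((¬p3 ⊃ p2) ⊃ p2) ⊃ p2) ⊃ p3) ⊃ p1) ⊃ p4) ⊃ ¬p1) ⊃ ¬p3): 0 ≤ 0, so result = 1
(((((((((¬p3 ⊃ p2) ⊃ p2) ⊃ p2) ⊃ p3) ⊃ p1) ⊃ p4) ⊃ ¬p1) ⊃ ¬p3) ⊃ p1): 1 > 0.77, so result = 0.77
((((((((((¬p3 ⊃ p2) ⊃ p2) ⊃ p2) ⊃ p3) ⊃ p1) ⊃ p4) ⊃ ¬p1) ⊃ ¬p3) ⊃ p1) ⊃ p3): 0.77 > 0.6, so result = 0.6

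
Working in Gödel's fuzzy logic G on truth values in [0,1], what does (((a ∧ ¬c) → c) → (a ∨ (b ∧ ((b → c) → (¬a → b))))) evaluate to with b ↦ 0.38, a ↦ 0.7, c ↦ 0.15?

0.70

¬c: Gödel ¬ of 0.15 = 0 (operand ≠ 0)
(a ∧ ¬c) = min(0.7, 0) = 0
((a ∧ ¬c) → c): 0 ≤ 0.15, so result = 1
(b → c): 0.38 > 0.15, so result = 0.15
¬a: Gödel ¬ of 0.7 = 0 (operand ≠ 0)
(¬a → b): 0 ≤ 0.38, so result = 1
((b → c) → (¬a → b)): 0.15 ≤ 1, so result = 1
(b ∧ ((b → c) → (¬a → b))) = min(0.38, 1) = 0.38
(a ∨ (b ∧ ((b → c) → (¬a → b)))) = max(0.7, 0.38) = 0.7
(((a ∧ ¬c) → c) → (a ∨ (b ∧ ((b → c) → (¬a → b))))): 1 > 0.7, so result = 0.7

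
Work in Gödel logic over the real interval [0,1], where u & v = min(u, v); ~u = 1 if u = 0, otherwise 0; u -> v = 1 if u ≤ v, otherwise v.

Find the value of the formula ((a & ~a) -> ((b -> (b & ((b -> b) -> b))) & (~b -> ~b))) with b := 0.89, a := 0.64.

1.00

~a: Gödel ¬ of 0.64 = 0 (operand ≠ 0)
(a & ~a) = min(0.64, 0) = 0
(b -> b): 0.89 ≤ 0.89, so result = 1
((b -> b) -> b): 1 > 0.89, so result = 0.89
(b & ((b -> b) -> b)) = min(0.89, 0.89) = 0.89
(b -> (b & ((b -> b) -> b))): 0.89 ≤ 0.89, so result = 1
~b: Gödel ¬ of 0.89 = 0 (operand ≠ 0)
~b: Gödel ¬ of 0.89 = 0 (operand ≠ 0)
(~b -> ~b): 0 ≤ 0, so result = 1
((b -> (b & ((b -> b) -> b))) & (~b -> ~b)) = min(1, 1) = 1
((a & ~a) -> ((b -> (b & ((b -> b) -> b))) & (~b -> ~b))): 0 ≤ 1, so result = 1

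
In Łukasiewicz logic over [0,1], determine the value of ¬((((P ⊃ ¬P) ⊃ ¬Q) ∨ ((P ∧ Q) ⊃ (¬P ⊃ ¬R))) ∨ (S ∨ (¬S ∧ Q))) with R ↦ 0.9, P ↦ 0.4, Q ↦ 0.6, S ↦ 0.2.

¬P: Łukasiewicz ¬ gives 1 − 0.4 = 0.6
(P ⊃ ¬P): min(1, 1 − 0.4 + 0.6) = 1
¬Q: Łukasiewicz ¬ gives 1 − 0.6 = 0.4
((P ⊃ ¬P) ⊃ ¬Q): min(1, 1 − 1 + 0.4) = 0.4
(P ∧ Q) = min(0.4, 0.6) = 0.4
¬P: Łukasiewicz ¬ gives 1 − 0.4 = 0.6
¬R: Łukasiewicz ¬ gives 1 − 0.9 = 0.1
(¬P ⊃ ¬R): min(1, 1 − 0.6 + 0.1) = 0.5
((P ∧ Q) ⊃ (¬P ⊃ ¬R)): min(1, 1 − 0.4 + 0.5) = 1
(((P ⊃ ¬P) ⊃ ¬Q) ∨ ((P ∧ Q) ⊃ (¬P ⊃ ¬R))) = max(0.4, 1) = 1
¬S: Łukasiewicz ¬ gives 1 − 0.2 = 0.8
(¬S ∧ Q) = min(0.8, 0.6) = 0.6
(S ∨ (¬S ∧ Q)) = max(0.2, 0.6) = 0.6
((((P ⊃ ¬P) ⊃ ¬Q) ∨ ((P ∧ Q) ⊃ (¬P ⊃ ¬R))) ∨ (S ∨ (¬S ∧ Q))) = max(1, 0.6) = 1
¬((((P ⊃ ¬P) ⊃ ¬Q) ∨ ((P ∧ Q) ⊃ (¬P ⊃ ¬R))) ∨ (S ∨ (¬S ∧ Q))): Łukasiewicz ¬ gives 1 − 1 = 0

0.00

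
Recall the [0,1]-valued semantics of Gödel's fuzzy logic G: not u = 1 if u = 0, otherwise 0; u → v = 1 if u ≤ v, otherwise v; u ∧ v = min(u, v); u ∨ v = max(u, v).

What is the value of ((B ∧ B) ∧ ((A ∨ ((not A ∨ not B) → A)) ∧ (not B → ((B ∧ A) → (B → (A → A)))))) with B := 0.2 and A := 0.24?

(B ∧ B) = min(0.2, 0.2) = 0.2
not A: Gödel ¬ of 0.24 = 0 (operand ≠ 0)
not B: Gödel ¬ of 0.2 = 0 (operand ≠ 0)
(not A ∨ not B) = max(0, 0) = 0
((not A ∨ not B) → A): 0 ≤ 0.24, so result = 1
(A ∨ ((not A ∨ not B) → A)) = max(0.24, 1) = 1
not B: Gödel ¬ of 0.2 = 0 (operand ≠ 0)
(B ∧ A) = min(0.2, 0.24) = 0.2
(A → A): 0.24 ≤ 0.24, so result = 1
(B → (A → A)): 0.2 ≤ 1, so result = 1
((B ∧ A) → (B → (A → A))): 0.2 ≤ 1, so result = 1
(not B → ((B ∧ A) → (B → (A → A)))): 0 ≤ 1, so result = 1
((A ∨ ((not A ∨ not B) → A)) ∧ (not B → ((B ∧ A) → (B → (A → A))))) = min(1, 1) = 1
((B ∧ B) ∧ ((A ∨ ((not A ∨ not B) → A)) ∧ (not B → ((B ∧ A) → (B → (A → A)))))) = min(0.2, 1) = 0.2

0.20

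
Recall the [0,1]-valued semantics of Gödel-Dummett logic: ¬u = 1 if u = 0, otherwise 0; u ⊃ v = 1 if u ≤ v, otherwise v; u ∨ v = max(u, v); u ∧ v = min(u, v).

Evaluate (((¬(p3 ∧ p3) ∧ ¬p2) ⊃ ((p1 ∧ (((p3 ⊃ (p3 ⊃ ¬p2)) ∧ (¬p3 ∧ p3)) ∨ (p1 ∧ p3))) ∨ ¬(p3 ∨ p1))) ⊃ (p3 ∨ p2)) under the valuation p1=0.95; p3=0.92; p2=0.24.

0.92

(p3 ∧ p3) = min(0.92, 0.92) = 0.92
¬(p3 ∧ p3): Gödel ¬ of 0.92 = 0 (operand ≠ 0)
¬p2: Gödel ¬ of 0.24 = 0 (operand ≠ 0)
(¬(p3 ∧ p3) ∧ ¬p2) = min(0, 0) = 0
¬p2: Gödel ¬ of 0.24 = 0 (operand ≠ 0)
(p3 ⊃ ¬p2): 0.92 > 0, so result = 0
(p3 ⊃ (p3 ⊃ ¬p2)): 0.92 > 0, so result = 0
¬p3: Gödel ¬ of 0.92 = 0 (operand ≠ 0)
(¬p3 ∧ p3) = min(0, 0.92) = 0
((p3 ⊃ (p3 ⊃ ¬p2)) ∧ (¬p3 ∧ p3)) = min(0, 0) = 0
(p1 ∧ p3) = min(0.95, 0.92) = 0.92
(((p3 ⊃ (p3 ⊃ ¬p2)) ∧ (¬p3 ∧ p3)) ∨ (p1 ∧ p3)) = max(0, 0.92) = 0.92
(p1 ∧ (((p3 ⊃ (p3 ⊃ ¬p2)) ∧ (¬p3 ∧ p3)) ∨ (p1 ∧ p3))) = min(0.95, 0.92) = 0.92
(p3 ∨ p1) = max(0.92, 0.95) = 0.95
¬(p3 ∨ p1): Gödel ¬ of 0.95 = 0 (operand ≠ 0)
((p1 ∧ (((p3 ⊃ (p3 ⊃ ¬p2)) ∧ (¬p3 ∧ p3)) ∨ (p1 ∧ p3))) ∨ ¬(p3 ∨ p1)) = max(0.92, 0) = 0.92
((¬(p3 ∧ p3) ∧ ¬p2) ⊃ ((p1 ∧ (((p3 ⊃ (p3 ⊃ ¬p2)) ∧ (¬p3 ∧ p3)) ∨ (p1 ∧ p3))) ∨ ¬(p3 ∨ p1))): 0 ≤ 0.92, so result = 1
(p3 ∨ p2) = max(0.92, 0.24) = 0.92
(((¬(p3 ∧ p3) ∧ ¬p2) ⊃ ((p1 ∧ (((p3 ⊃ (p3 ⊃ ¬p2)) ∧ (¬p3 ∧ p3)) ∨ (p1 ∧ p3))) ∨ ¬(p3 ∨ p1))) ⊃ (p3 ∨ p2)): 1 > 0.92, so result = 0.92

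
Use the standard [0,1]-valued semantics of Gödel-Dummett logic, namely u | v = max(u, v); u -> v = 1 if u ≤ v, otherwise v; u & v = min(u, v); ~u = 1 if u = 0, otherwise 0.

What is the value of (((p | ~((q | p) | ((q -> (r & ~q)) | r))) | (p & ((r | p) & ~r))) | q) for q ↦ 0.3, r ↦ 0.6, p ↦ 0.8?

0.80

(q | p) = max(0.3, 0.8) = 0.8
~q: Gödel ¬ of 0.3 = 0 (operand ≠ 0)
(r & ~q) = min(0.6, 0) = 0
(q -> (r & ~q)): 0.3 > 0, so result = 0
((q -> (r & ~q)) | r) = max(0, 0.6) = 0.6
((q | p) | ((q -> (r & ~q)) | r)) = max(0.8, 0.6) = 0.8
~((q | p) | ((q -> (r & ~q)) | r)): Gödel ¬ of 0.8 = 0 (operand ≠ 0)
(p | ~((q | p) | ((q -> (r & ~q)) | r))) = max(0.8, 0) = 0.8
(r | p) = max(0.6, 0.8) = 0.8
~r: Gödel ¬ of 0.6 = 0 (operand ≠ 0)
((r | p) & ~r) = min(0.8, 0) = 0
(p & ((r | p) & ~r)) = min(0.8, 0) = 0
((p | ~((q | p) | ((q -> (r & ~q)) | r))) | (p & ((r | p) & ~r))) = max(0.8, 0) = 0.8
(((p | ~((q | p) | ((q -> (r & ~q)) | r))) | (p & ((r | p) & ~r))) | q) = max(0.8, 0.3) = 0.8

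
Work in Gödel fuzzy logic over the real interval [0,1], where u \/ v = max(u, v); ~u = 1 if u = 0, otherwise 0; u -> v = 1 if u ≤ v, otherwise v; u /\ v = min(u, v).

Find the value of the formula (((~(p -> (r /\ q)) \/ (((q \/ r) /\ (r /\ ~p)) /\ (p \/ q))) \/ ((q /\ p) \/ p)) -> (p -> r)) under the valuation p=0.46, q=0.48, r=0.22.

0.22

(r /\ q) = min(0.22, 0.48) = 0.22
(p -> (r /\ q)): 0.46 > 0.22, so result = 0.22
~(p -> (r /\ q)): Gödel ¬ of 0.22 = 0 (operand ≠ 0)
(q \/ r) = max(0.48, 0.22) = 0.48
~p: Gödel ¬ of 0.46 = 0 (operand ≠ 0)
(r /\ ~p) = min(0.22, 0) = 0
((q \/ r) /\ (r /\ ~p)) = min(0.48, 0) = 0
(p \/ q) = max(0.46, 0.48) = 0.48
(((q \/ r) /\ (r /\ ~p)) /\ (p \/ q)) = min(0, 0.48) = 0
(~(p -> (r /\ q)) \/ (((q \/ r) /\ (r /\ ~p)) /\ (p \/ q))) = max(0, 0) = 0
(q /\ p) = min(0.48, 0.46) = 0.46
((q /\ p) \/ p) = max(0.46, 0.46) = 0.46
((~(p -> (r /\ q)) \/ (((q \/ r) /\ (r /\ ~p)) /\ (p \/ q))) \/ ((q /\ p) \/ p)) = max(0, 0.46) = 0.46
(p -> r): 0.46 > 0.22, so result = 0.22
(((~(p -> (r /\ q)) \/ (((q \/ r) /\ (r /\ ~p)) /\ (p \/ q))) \/ ((q /\ p) \/ p)) -> (p -> r)): 0.46 > 0.22, so result = 0.22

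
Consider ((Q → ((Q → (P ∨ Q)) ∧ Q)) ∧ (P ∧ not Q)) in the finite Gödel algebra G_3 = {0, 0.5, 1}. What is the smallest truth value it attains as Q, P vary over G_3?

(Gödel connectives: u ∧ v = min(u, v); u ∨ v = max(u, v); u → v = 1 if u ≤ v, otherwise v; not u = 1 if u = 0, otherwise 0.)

The minimum is attained at Q = 0, P = 0:
  (P ∨ Q) = max(0, 0) = 0
  (Q → (P ∨ Q)): 0 ≤ 0, so result = 1
  ((Q → (P ∨ Q)) ∧ Q) = min(1, 0) = 0
  (Q → ((Q → (P ∨ Q)) ∧ Q)): 0 ≤ 0, so result = 1
  not Q: Gödel ¬ of 0 = 1 (operand is 0)
  (P ∧ not Q) = min(0, 1) = 0
  ((Q → ((Q → (P ∨ Q)) ∧ Q)) ∧ (P ∧ not Q)) = min(1, 0) = 0
Checking all 9 assignments confirms none give a value below 0.00.

0.00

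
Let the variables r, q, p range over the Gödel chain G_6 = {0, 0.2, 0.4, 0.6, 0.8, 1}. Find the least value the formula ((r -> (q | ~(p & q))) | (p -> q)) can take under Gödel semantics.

0.20

The minimum is attained at r = 0.4, q = 0.2, p = 0.4:
  (p & q) = min(0.4, 0.2) = 0.2
  ~(p & q): Gödel ¬ of 0.2 = 0 (operand ≠ 0)
  (q | ~(p & q)) = max(0.2, 0) = 0.2
  (r -> (q | ~(p & q))): 0.4 > 0.2, so result = 0.2
  (p -> q): 0.4 > 0.2, so result = 0.2
  ((r -> (q | ~(p & q))) | (p -> q)) = max(0.2, 0.2) = 0.2
Checking all 216 assignments confirms none give a value below 0.20.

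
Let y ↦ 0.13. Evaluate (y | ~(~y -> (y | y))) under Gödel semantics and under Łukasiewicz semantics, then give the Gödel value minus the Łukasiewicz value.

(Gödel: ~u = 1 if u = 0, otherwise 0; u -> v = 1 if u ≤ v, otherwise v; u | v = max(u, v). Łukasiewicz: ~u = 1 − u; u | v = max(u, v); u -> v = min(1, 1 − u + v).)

Gödel evaluation:
  ~y: Gödel ¬ of 0.13 = 0 (operand ≠ 0)
  (y | y) = max(0.13, 0.13) = 0.13
  (~y -> (y | y)): 0 ≤ 0.13, so result = 1
  ~(~y -> (y | y)): Gödel ¬ of 1 = 0 (operand ≠ 0)
  (y | ~(~y -> (y | y))) = max(0.13, 0) = 0.13
  Gödel value = 0.13
Łukasiewicz evaluation:
  ~y: Łukasiewicz ¬ gives 1 − 0.13 = 0.87
  (y | y) = max(0.13, 0.13) = 0.13
  (~y -> (y | y)): min(1, 1 − 0.87 + 0.13) = 0.26
  ~(~y -> (y | y)): Łukasiewicz ¬ gives 1 − 0.26 = 0.74
  (y | ~(~y -> (y | y))) = max(0.13, 0.74) = 0.74
  Łukasiewicz value = 0.74
Difference: 0.13 − 0.74 = -0.61

-0.61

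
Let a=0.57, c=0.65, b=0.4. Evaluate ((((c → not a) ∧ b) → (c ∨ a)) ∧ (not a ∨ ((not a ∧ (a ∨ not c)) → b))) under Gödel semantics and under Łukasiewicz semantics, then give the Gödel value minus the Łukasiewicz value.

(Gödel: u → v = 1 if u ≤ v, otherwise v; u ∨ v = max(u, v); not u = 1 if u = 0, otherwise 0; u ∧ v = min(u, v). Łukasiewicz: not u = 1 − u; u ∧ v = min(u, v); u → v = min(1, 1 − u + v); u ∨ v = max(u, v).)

Gödel evaluation:
  not a: Gödel ¬ of 0.57 = 0 (operand ≠ 0)
  (c → not a): 0.65 > 0, so result = 0
  ((c → not a) ∧ b) = min(0, 0.4) = 0
  (c ∨ a) = max(0.65, 0.57) = 0.65
  (((c → not a) ∧ b) → (c ∨ a)): 0 ≤ 0.65, so result = 1
  not a: Gödel ¬ of 0.57 = 0 (operand ≠ 0)
  not a: Gödel ¬ of 0.57 = 0 (operand ≠ 0)
  not c: Gödel ¬ of 0.65 = 0 (operand ≠ 0)
  (a ∨ not c) = max(0.57, 0) = 0.57
  (not a ∧ (a ∨ not c)) = min(0, 0.57) = 0
  ((not a ∧ (a ∨ not c)) → b): 0 ≤ 0.4, so result = 1
  (not a ∨ ((not a ∧ (a ∨ not c)) → b)) = max(0, 1) = 1
  ((((c → not a) ∧ b) → (c ∨ a)) ∧ (not a ∨ ((not a ∧ (a ∨ not c)) → b))) = min(1, 1) = 1
  Gödel value = 1
Łukasiewicz evaluation:
  not a: Łukasiewicz ¬ gives 1 − 0.57 = 0.43
  (c → not a): min(1, 1 − 0.65 + 0.43) = 0.78
  ((c → not a) ∧ b) = min(0.78, 0.4) = 0.4
  (c ∨ a) = max(0.65, 0.57) = 0.65
  (((c → not a) ∧ b) → (c ∨ a)): min(1, 1 − 0.4 + 0.65) = 1
  not a: Łukasiewicz ¬ gives 1 − 0.57 = 0.43
  not a: Łukasiewicz ¬ gives 1 − 0.57 = 0.43
  not c: Łukasiewicz ¬ gives 1 − 0.65 = 0.35
  (a ∨ not c) = max(0.57, 0.35) = 0.57
  (not a ∧ (a ∨ not c)) = min(0.43, 0.57) = 0.43
  ((not a ∧ (a ∨ not c)) → b): min(1, 1 − 0.43 + 0.4) = 0.97
  (not a ∨ ((not a ∧ (a ∨ not c)) → b)) = max(0.43, 0.97) = 0.97
  ((((c → not a) ∧ b) → (c ∨ a)) ∧ (not a ∨ ((not a ∧ (a ∨ not c)) → b))) = min(1, 0.97) = 0.97
  Łukasiewicz value = 0.97
Difference: 1 − 0.97 = 0.03

0.03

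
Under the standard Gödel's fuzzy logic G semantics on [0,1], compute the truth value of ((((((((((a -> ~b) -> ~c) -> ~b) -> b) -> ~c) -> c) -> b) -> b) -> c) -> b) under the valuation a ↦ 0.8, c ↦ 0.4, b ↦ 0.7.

~b: Gödel ¬ of 0.7 = 0 (operand ≠ 0)
(a -> ~b): 0.8 > 0, so result = 0
~c: Gödel ¬ of 0.4 = 0 (operand ≠ 0)
((a -> ~b) -> ~c): 0 ≤ 0, so result = 1
~b: Gödel ¬ of 0.7 = 0 (operand ≠ 0)
(((a -> ~b) -> ~c) -> ~b): 1 > 0, so result = 0
((((a -> ~b) -> ~c) -> ~b) -> b): 0 ≤ 0.7, so result = 1
~c: Gödel ¬ of 0.4 = 0 (operand ≠ 0)
(((((a -> ~b) -> ~c) -> ~b) -> b) -> ~c): 1 > 0, so result = 0
((((((a -> ~b) -> ~c) -> ~b) -> b) -> ~c) -> c): 0 ≤ 0.4, so result = 1
(((((((a -> ~b) -> ~c) -> ~b) -> b) -> ~c) -> c) -> b): 1 > 0.7, so result = 0.7
((((((((a -> ~b) -> ~c) -> ~b) -> b) -> ~c) -> c) -> b) -> b): 0.7 ≤ 0.7, so result = 1
(((((((((a -> ~b) -> ~c) -> ~b) -> b) -> ~c) -> c) -> b) -> b) -> c): 1 > 0.4, so result = 0.4
((((((((((a -> ~b) -> ~c) -> ~b) -> b) -> ~c) -> c) -> b) -> b) -> c) -> b): 0.4 ≤ 0.7, so result = 1

1.00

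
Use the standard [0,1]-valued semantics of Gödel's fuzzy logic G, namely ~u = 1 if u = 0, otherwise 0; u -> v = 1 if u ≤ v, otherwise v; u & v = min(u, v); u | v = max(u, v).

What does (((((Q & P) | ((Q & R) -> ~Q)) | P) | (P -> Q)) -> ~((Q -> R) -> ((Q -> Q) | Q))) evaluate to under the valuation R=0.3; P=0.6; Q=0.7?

0.00

(Q & P) = min(0.7, 0.6) = 0.6
(Q & R) = min(0.7, 0.3) = 0.3
~Q: Gödel ¬ of 0.7 = 0 (operand ≠ 0)
((Q & R) -> ~Q): 0.3 > 0, so result = 0
((Q & P) | ((Q & R) -> ~Q)) = max(0.6, 0) = 0.6
(((Q & P) | ((Q & R) -> ~Q)) | P) = max(0.6, 0.6) = 0.6
(P -> Q): 0.6 ≤ 0.7, so result = 1
((((Q & P) | ((Q & R) -> ~Q)) | P) | (P -> Q)) = max(0.6, 1) = 1
(Q -> R): 0.7 > 0.3, so result = 0.3
(Q -> Q): 0.7 ≤ 0.7, so result = 1
((Q -> Q) | Q) = max(1, 0.7) = 1
((Q -> R) -> ((Q -> Q) | Q)): 0.3 ≤ 1, so result = 1
~((Q -> R) -> ((Q -> Q) | Q)): Gödel ¬ of 1 = 0 (operand ≠ 0)
(((((Q & P) | ((Q & R) -> ~Q)) | P) | (P -> Q)) -> ~((Q -> R) -> ((Q -> Q) | Q))): 1 > 0, so result = 0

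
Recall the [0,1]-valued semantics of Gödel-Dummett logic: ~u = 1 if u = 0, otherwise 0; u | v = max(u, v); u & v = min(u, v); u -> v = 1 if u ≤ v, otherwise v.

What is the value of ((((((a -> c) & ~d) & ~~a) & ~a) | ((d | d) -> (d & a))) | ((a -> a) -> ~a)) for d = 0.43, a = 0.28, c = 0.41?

0.28

(a -> c): 0.28 ≤ 0.41, so result = 1
~d: Gödel ¬ of 0.43 = 0 (operand ≠ 0)
((a -> c) & ~d) = min(1, 0) = 0
~a: Gödel ¬ of 0.28 = 0 (operand ≠ 0)
~~a: Gödel ¬ of 0 = 1 (operand is 0)
(((a -> c) & ~d) & ~~a) = min(0, 1) = 0
~a: Gödel ¬ of 0.28 = 0 (operand ≠ 0)
((((a -> c) & ~d) & ~~a) & ~a) = min(0, 0) = 0
(d | d) = max(0.43, 0.43) = 0.43
(d & a) = min(0.43, 0.28) = 0.28
((d | d) -> (d & a)): 0.43 > 0.28, so result = 0.28
(((((a -> c) & ~d) & ~~a) & ~a) | ((d | d) -> (d & a))) = max(0, 0.28) = 0.28
(a -> a): 0.28 ≤ 0.28, so result = 1
~a: Gödel ¬ of 0.28 = 0 (operand ≠ 0)
((a -> a) -> ~a): 1 > 0, so result = 0
((((((a -> c) & ~d) & ~~a) & ~a) | ((d | d) -> (d & a))) | ((a -> a) -> ~a)) = max(0.28, 0) = 0.28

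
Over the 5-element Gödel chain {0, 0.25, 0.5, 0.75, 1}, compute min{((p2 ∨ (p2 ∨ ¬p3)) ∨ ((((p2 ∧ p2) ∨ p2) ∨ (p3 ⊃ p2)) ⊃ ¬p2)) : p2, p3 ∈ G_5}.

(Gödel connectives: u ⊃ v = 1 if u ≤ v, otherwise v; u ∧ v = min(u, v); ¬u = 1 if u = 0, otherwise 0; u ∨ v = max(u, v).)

The minimum is attained at p2 = 0.25, p3 = 0.25:
  ¬p3: Gödel ¬ of 0.25 = 0 (operand ≠ 0)
  (p2 ∨ ¬p3) = max(0.25, 0) = 0.25
  (p2 ∨ (p2 ∨ ¬p3)) = max(0.25, 0.25) = 0.25
  (p2 ∧ p2) = min(0.25, 0.25) = 0.25
  ((p2 ∧ p2) ∨ p2) = max(0.25, 0.25) = 0.25
  (p3 ⊃ p2): 0.25 ≤ 0.25, so result = 1
  (((p2 ∧ p2) ∨ p2) ∨ (p3 ⊃ p2)) = max(0.25, 1) = 1
  ¬p2: Gödel ¬ of 0.25 = 0 (operand ≠ 0)
  ((((p2 ∧ p2) ∨ p2) ∨ (p3 ⊃ p2)) ⊃ ¬p2): 1 > 0, so result = 0
  ((p2 ∨ (p2 ∨ ¬p3)) ∨ ((((p2 ∧ p2) ∨ p2) ∨ (p3 ⊃ p2)) ⊃ ¬p2)) = max(0.25, 0) = 0.25
Checking all 25 assignments confirms none give a value below 0.25.

0.25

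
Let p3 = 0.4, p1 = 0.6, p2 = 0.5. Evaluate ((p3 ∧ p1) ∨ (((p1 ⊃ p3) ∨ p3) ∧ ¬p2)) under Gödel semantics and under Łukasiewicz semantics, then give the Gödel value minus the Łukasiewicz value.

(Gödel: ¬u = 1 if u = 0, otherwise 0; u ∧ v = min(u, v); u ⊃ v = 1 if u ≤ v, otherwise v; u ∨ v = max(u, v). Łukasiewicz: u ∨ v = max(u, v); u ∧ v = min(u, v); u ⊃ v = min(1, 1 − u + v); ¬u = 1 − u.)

-0.10

Gödel evaluation:
  (p3 ∧ p1) = min(0.4, 0.6) = 0.4
  (p1 ⊃ p3): 0.6 > 0.4, so result = 0.4
  ((p1 ⊃ p3) ∨ p3) = max(0.4, 0.4) = 0.4
  ¬p2: Gödel ¬ of 0.5 = 0 (operand ≠ 0)
  (((p1 ⊃ p3) ∨ p3) ∧ ¬p2) = min(0.4, 0) = 0
  ((p3 ∧ p1) ∨ (((p1 ⊃ p3) ∨ p3) ∧ ¬p2)) = max(0.4, 0) = 0.4
  Gödel value = 0.4
Łukasiewicz evaluation:
  (p3 ∧ p1) = min(0.4, 0.6) = 0.4
  (p1 ⊃ p3): min(1, 1 − 0.6 + 0.4) = 0.8
  ((p1 ⊃ p3) ∨ p3) = max(0.8, 0.4) = 0.8
  ¬p2: Łukasiewicz ¬ gives 1 − 0.5 = 0.5
  (((p1 ⊃ p3) ∨ p3) ∧ ¬p2) = min(0.8, 0.5) = 0.5
  ((p3 ∧ p1) ∨ (((p1 ⊃ p3) ∨ p3) ∧ ¬p2)) = max(0.4, 0.5) = 0.5
  Łukasiewicz value = 0.5
Difference: 0.4 − 0.5 = -0.10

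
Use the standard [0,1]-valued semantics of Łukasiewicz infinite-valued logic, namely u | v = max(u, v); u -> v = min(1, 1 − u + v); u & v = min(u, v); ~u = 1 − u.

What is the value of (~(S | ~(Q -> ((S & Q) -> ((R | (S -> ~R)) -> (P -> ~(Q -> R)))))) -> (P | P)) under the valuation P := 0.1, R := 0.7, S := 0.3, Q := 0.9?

0.40

(S & Q) = min(0.3, 0.9) = 0.3
~R: Łukasiewicz ¬ gives 1 − 0.7 = 0.3
(S -> ~R): min(1, 1 − 0.3 + 0.3) = 1
(R | (S -> ~R)) = max(0.7, 1) = 1
(Q -> R): min(1, 1 − 0.9 + 0.7) = 0.8
~(Q -> R): Łukasiewicz ¬ gives 1 − 0.8 = 0.2
(P -> ~(Q -> R)): min(1, 1 − 0.1 + 0.2) = 1
((R | (S -> ~R)) -> (P -> ~(Q -> R))): min(1, 1 − 1 + 1) = 1
((S & Q) -> ((R | (S -> ~R)) -> (P -> ~(Q -> R)))): min(1, 1 − 0.3 + 1) = 1
(Q -> ((S & Q) -> ((R | (S -> ~R)) -> (P -> ~(Q -> R))))): min(1, 1 − 0.9 + 1) = 1
~(Q -> ((S & Q) -> ((R | (S -> ~R)) -> (P -> ~(Q -> R))))): Łukasiewicz ¬ gives 1 − 1 = 0
(S | ~(Q -> ((S & Q) -> ((R | (S -> ~R)) -> (P -> ~(Q -> R)))))) = max(0.3, 0) = 0.3
~(S | ~(Q -> ((S & Q) -> ((R | (S -> ~R)) -> (P -> ~(Q -> R)))))): Łukasiewicz ¬ gives 1 − 0.3 = 0.7
(P | P) = max(0.1, 0.1) = 0.1
(~(S | ~(Q -> ((S & Q) -> ((R | (S -> ~R)) -> (P -> ~(Q -> R)))))) -> (P | P)): min(1, 1 − 0.7 + 0.1) = 0.4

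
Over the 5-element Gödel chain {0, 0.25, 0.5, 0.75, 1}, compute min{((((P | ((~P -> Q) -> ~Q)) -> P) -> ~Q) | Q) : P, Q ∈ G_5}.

0.25

The minimum is attained at P = 0, Q = 0.25:
  ~P: Gödel ¬ of 0 = 1 (operand is 0)
  (~P -> Q): 1 > 0.25, so result = 0.25
  ~Q: Gödel ¬ of 0.25 = 0 (operand ≠ 0)
  ((~P -> Q) -> ~Q): 0.25 > 0, so result = 0
  (P | ((~P -> Q) -> ~Q)) = max(0, 0) = 0
  ((P | ((~P -> Q) -> ~Q)) -> P): 0 ≤ 0, so result = 1
  ~Q: Gödel ¬ of 0.25 = 0 (operand ≠ 0)
  (((P | ((~P -> Q) -> ~Q)) -> P) -> ~Q): 1 > 0, so result = 0
  ((((P | ((~P -> Q) -> ~Q)) -> P) -> ~Q) | Q) = max(0, 0.25) = 0.25
Checking all 25 assignments confirms none give a value below 0.25.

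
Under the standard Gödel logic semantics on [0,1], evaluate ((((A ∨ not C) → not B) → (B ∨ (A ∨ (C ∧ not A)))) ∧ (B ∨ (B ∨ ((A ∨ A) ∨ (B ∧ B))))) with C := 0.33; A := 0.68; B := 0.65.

0.68

not C: Gödel ¬ of 0.33 = 0 (operand ≠ 0)
(A ∨ not C) = max(0.68, 0) = 0.68
not B: Gödel ¬ of 0.65 = 0 (operand ≠ 0)
((A ∨ not C) → not B): 0.68 > 0, so result = 0
not A: Gödel ¬ of 0.68 = 0 (operand ≠ 0)
(C ∧ not A) = min(0.33, 0) = 0
(A ∨ (C ∧ not A)) = max(0.68, 0) = 0.68
(B ∨ (A ∨ (C ∧ not A))) = max(0.65, 0.68) = 0.68
(((A ∨ not C) → not B) → (B ∨ (A ∨ (C ∧ not A)))): 0 ≤ 0.68, so result = 1
(A ∨ A) = max(0.68, 0.68) = 0.68
(B ∧ B) = min(0.65, 0.65) = 0.65
((A ∨ A) ∨ (B ∧ B)) = max(0.68, 0.65) = 0.68
(B ∨ ((A ∨ A) ∨ (B ∧ B))) = max(0.65, 0.68) = 0.68
(B ∨ (B ∨ ((A ∨ A) ∨ (B ∧ B)))) = max(0.65, 0.68) = 0.68
((((A ∨ not C) → not B) → (B ∨ (A ∨ (C ∧ not A)))) ∧ (B ∨ (B ∨ ((A ∨ A) ∨ (B ∧ B))))) = min(1, 0.68) = 0.68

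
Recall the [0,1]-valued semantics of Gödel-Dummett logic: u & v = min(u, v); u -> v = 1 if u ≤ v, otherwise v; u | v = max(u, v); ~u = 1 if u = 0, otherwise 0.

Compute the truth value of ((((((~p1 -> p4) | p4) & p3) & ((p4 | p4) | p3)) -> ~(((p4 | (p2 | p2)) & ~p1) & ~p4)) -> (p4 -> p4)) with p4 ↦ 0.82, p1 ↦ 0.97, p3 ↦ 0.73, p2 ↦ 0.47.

1.00

~p1: Gödel ¬ of 0.97 = 0 (operand ≠ 0)
(~p1 -> p4): 0 ≤ 0.82, so result = 1
((~p1 -> p4) | p4) = max(1, 0.82) = 1
(((~p1 -> p4) | p4) & p3) = min(1, 0.73) = 0.73
(p4 | p4) = max(0.82, 0.82) = 0.82
((p4 | p4) | p3) = max(0.82, 0.73) = 0.82
((((~p1 -> p4) | p4) & p3) & ((p4 | p4) | p3)) = min(0.73, 0.82) = 0.73
(p2 | p2) = max(0.47, 0.47) = 0.47
(p4 | (p2 | p2)) = max(0.82, 0.47) = 0.82
~p1: Gödel ¬ of 0.97 = 0 (operand ≠ 0)
((p4 | (p2 | p2)) & ~p1) = min(0.82, 0) = 0
~p4: Gödel ¬ of 0.82 = 0 (operand ≠ 0)
(((p4 | (p2 | p2)) & ~p1) & ~p4) = min(0, 0) = 0
~(((p4 | (p2 | p2)) & ~p1) & ~p4): Gödel ¬ of 0 = 1 (operand is 0)
(((((~p1 -> p4) | p4) & p3) & ((p4 | p4) | p3)) -> ~(((p4 | (p2 | p2)) & ~p1) & ~p4)): 0.73 ≤ 1, so result = 1
(p4 -> p4): 0.82 ≤ 0.82, so result = 1
((((((~p1 -> p4) | p4) & p3) & ((p4 | p4) | p3)) -> ~(((p4 | (p2 | p2)) & ~p1) & ~p4)) -> (p4 -> p4)): 1 ≤ 1, so result = 1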